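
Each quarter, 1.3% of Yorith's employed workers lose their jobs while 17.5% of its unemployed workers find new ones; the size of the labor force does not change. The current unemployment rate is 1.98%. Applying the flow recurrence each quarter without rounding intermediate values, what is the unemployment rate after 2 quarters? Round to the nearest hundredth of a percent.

With a fixed labor force, u_{t+1} = u_t + s·(1−u_t) − f·u_t = u_t·(1−s−f) + s.
Here 1−s−f = 0.812 and s = 0.013.
u_1 = 0.019800 × 0.812 + 0.013 = 0.029078.
u_2 = 0.029078 × 0.812 + 0.013 = 0.036611.

Unemployment rate after two quarters ≈ 3.66%.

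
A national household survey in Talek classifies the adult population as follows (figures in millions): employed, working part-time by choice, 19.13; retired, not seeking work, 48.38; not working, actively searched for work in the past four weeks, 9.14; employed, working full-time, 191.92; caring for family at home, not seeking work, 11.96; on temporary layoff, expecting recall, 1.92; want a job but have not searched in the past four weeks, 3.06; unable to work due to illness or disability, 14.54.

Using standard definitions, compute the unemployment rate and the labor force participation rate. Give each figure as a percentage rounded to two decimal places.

Employed = 19.13 + 191.92 = 211.05 million.
Unemployed = 9.14 + 1.92 = 11.06 million (jobless and actively searching, or on temporary layoff).
Labor force = 211.05 + 11.06 = 222.11 million.
Not in labor force = 48.38 + 11.96 + 3.06 + 14.54 = 77.94 million (those not working and not actively searching are outside the labor force — including those who want a job but have given up searching).
Civilian working-age population = 222.11 + 77.94 = 300.05 million.
Unemployment rate = 11.06 / 222.11 = 4.98%.
Labor force participation rate = 222.11 / 300.05 = 74.02%.

Unemployment rate ≈ 4.98%; labor force participation rate ≈ 74.02%.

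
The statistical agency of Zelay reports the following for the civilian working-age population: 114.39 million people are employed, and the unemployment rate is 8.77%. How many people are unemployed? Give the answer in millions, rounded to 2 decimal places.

Let U be the number unemployed. The labor force is E + U, and U/(E+U) = 0.0877.
So U = 0.0877 × 114.39 / (1 − 0.0877) = 10.0320 / 0.9123 ≈ 11.00 million.

About 11.00 million are unemployed.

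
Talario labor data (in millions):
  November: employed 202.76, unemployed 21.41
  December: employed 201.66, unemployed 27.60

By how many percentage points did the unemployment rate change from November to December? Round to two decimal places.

The unemployment rate changed by +2.49 percentage points.

November: labor force = 202.76 + 21.41 = 224.17; u = 21.41/224.17 = 9.55%.
December: labor force = 201.66 + 27.60 = 229.26; u = 27.60/229.26 = 12.04%.
Change = 12.04% − 9.55% = +2.49 pp.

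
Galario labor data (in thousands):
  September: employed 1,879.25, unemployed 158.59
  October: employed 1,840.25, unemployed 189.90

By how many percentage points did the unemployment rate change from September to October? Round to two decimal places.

The unemployment rate changed by +1.57 percentage points.

September: labor force = 1,879.25 + 158.59 = 2,037.84; u = 158.59/2,037.84 = 7.78%.
October: labor force = 1,840.25 + 189.90 = 2,030.15; u = 189.90/2,030.15 = 9.35%.
Change = 9.35% − 7.78% = +1.57 pp.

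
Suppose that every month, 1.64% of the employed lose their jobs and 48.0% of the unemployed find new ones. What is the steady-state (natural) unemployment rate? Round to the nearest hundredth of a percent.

Steady-state unemployment rate ≈ 3.30%.

At steady state the flows balance: s·E = f·U, so U/(E+U) = s/(s+f).
u* = 1.64 / (1.64 + 48.0) = 1.64 / 49.64 = 3.30%.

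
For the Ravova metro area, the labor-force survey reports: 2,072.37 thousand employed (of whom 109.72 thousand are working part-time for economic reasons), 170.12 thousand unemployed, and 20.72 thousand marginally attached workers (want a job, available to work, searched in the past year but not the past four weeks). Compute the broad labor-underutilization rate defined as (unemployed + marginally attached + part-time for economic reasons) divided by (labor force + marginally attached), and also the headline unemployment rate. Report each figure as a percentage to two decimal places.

Labor force = 2,072.37 + 170.12 = 2,242.49 thousand.
Numerator = 170.12 + 20.72 + 109.72 = 300.56 thousand.
Denominator = 2,242.49 + 20.72 = 2,263.21 thousand.
Broad rate = 300.56 / 2,263.21 = 13.28%.
Headline unemployment rate = 170.12 / 2,242.49 = 7.59%.

Broad underutilization rate ≈ 13.28%; headline unemployment rate ≈ 7.59%.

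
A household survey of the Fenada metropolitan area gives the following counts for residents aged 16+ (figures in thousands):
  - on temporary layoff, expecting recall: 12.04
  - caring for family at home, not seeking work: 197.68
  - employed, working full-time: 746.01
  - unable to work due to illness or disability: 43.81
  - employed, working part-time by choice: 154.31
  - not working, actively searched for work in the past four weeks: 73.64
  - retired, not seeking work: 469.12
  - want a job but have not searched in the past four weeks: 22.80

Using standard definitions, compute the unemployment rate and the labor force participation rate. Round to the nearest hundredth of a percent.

Unemployment rate ≈ 8.69%; labor force participation rate ≈ 57.35%.

Employed = 746.01 + 154.31 = 900.32 thousand.
Unemployed = 12.04 + 73.64 = 85.68 thousand (jobless and actively searching, or on temporary layoff).
Labor force = 900.32 + 85.68 = 986.00 thousand.
Not in labor force = 197.68 + 43.81 + 469.12 + 22.80 = 733.41 thousand (those not working and not actively searching are outside the labor force — including those who want a job but have given up searching).
Civilian working-age population = 986.00 + 733.41 = 1,719.41 thousand.
Unemployment rate = 85.68 / 986.00 = 8.69%.
Labor force participation rate = 986.00 / 1,719.41 = 57.35%.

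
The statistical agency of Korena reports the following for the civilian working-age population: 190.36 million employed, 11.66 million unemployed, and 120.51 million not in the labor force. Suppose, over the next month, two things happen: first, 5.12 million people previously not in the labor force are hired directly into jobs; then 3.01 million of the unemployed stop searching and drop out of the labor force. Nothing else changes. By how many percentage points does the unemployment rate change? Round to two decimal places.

Initially, labor force = 190.36 + 11.66 = 202.02 million, so u = 11.66/202.02 = 5.77%.
After the first change, employed and labor force both rise by 5.12; unemployed unchanged → E = 195.48, U = 11.66, labor force = 207.14 million.
After the second change, unemployed and labor force both fall by 3.01 → E = 195.48, U = 8.65, labor force = 204.13 million.
New unemployment rate = 8.65 / 204.13 = 4.24%.
Change = 4.24% − 5.77% = −1.53 percentage points.

The unemployment rate changes by −1.53 percentage points.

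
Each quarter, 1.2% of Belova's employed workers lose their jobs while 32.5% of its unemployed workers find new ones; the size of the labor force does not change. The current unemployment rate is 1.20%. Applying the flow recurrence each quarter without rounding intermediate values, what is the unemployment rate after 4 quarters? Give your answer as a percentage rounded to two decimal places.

With a fixed labor force, u_{t+1} = u_t + s·(1−u_t) − f·u_t = u_t·(1−s−f) + s.
Here 1−s−f = 0.663 and s = 0.012.
u_1 = 0.012000 × 0.663 + 0.012 = 0.019956.
u_2 = 0.019956 × 0.663 + 0.012 = 0.025231.
u_3 = 0.025231 × 0.663 + 0.012 = 0.028728.
u_4 = 0.028728 × 0.663 + 0.012 = 0.031047.

Unemployment rate after four quarters ≈ 3.10%.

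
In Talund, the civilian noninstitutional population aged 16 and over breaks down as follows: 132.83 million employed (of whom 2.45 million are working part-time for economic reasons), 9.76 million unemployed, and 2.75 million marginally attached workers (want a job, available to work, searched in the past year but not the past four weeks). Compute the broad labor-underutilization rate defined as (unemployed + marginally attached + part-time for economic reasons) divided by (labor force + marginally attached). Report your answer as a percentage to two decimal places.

Labor force = 132.83 + 9.76 = 142.59 million.
Numerator = 9.76 + 2.75 + 2.45 = 14.96 million.
Denominator = 142.59 + 2.75 = 145.34 million.
Broad rate = 14.96 / 145.34 = 10.29%.

Broad underutilization rate ≈ 10.29%.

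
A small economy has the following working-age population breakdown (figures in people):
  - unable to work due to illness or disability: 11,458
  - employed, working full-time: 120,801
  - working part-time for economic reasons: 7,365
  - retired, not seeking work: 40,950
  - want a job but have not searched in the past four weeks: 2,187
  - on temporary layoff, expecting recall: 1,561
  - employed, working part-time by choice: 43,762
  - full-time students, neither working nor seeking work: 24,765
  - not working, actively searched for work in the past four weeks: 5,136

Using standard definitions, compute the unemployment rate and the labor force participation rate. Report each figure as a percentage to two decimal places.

Employed = 120,801 + 7,365 + 43,762 = 171,928 (anyone who worked, including part-time for economic reasons, counts as employed).
Unemployed = 1,561 + 5,136 = 6,697 (jobless and actively searching, or on temporary layoff).
Labor force = 171,928 + 6,697 = 178,625.
Not in labor force = 11,458 + 40,950 + 2,187 + 24,765 = 79,360 (those not working and not actively searching are outside the labor force — including those who want a job but have given up searching).
Civilian working-age population = 178,625 + 79,360 = 257,985.
Unemployment rate = 6,697 / 178,625 = 3.75%.
Labor force participation rate = 178,625 / 257,985 = 69.24%.

Unemployment rate ≈ 3.75%; labor force participation rate ≈ 69.24%.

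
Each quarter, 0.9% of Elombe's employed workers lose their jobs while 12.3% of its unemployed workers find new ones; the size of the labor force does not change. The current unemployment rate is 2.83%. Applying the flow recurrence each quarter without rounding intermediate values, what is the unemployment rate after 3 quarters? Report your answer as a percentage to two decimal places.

Unemployment rate after three quarters ≈ 4.21%.

With a fixed labor force, u_{t+1} = u_t + s·(1−u_t) − f·u_t = u_t·(1−s−f) + s.
Here 1−s−f = 0.868 and s = 0.009.
u_1 = 0.028300 × 0.868 + 0.009 = 0.033564.
u_2 = 0.033564 × 0.868 + 0.009 = 0.038134.
u_3 = 0.038134 × 0.868 + 0.009 = 0.042100.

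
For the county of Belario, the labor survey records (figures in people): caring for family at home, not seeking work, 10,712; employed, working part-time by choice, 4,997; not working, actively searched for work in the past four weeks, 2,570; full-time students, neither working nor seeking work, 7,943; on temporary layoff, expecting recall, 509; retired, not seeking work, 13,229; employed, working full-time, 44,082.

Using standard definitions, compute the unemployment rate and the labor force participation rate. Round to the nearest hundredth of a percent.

Employed = 4,997 + 44,082 = 49,079.
Unemployed = 2,570 + 509 = 3,079 (jobless and actively searching, or on temporary layoff).
Labor force = 49,079 + 3,079 = 52,158.
Not in labor force = 10,712 + 7,943 + 13,229 = 31,884 (those not working and not actively searching are outside the labor force).
Civilian working-age population = 52,158 + 31,884 = 84,042.
Unemployment rate = 3,079 / 52,158 = 5.90%.
Labor force participation rate = 52,158 / 84,042 = 62.06%.

Unemployment rate ≈ 5.90%; labor force participation rate ≈ 62.06%.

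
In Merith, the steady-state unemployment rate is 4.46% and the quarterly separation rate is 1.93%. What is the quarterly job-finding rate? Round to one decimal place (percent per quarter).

Job-finding rate ≈ 41.3% per quarter.

From u* = s/(s+f): f = s·(1−u)/u.
f = 1.93 × (1 − 0.0446) / 0.0446 = 1.8439 / 0.0446 ≈ 41.3% per quarter.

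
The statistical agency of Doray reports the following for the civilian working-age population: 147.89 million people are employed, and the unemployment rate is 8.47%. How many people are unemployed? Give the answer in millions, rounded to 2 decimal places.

Let U be the number unemployed. The labor force is E + U, and U/(E+U) = 0.0847.
So U = 0.0847 × 147.89 / (1 − 0.0847) = 12.5263 / 0.9153 ≈ 13.69 million.

About 13.69 million are unemployed.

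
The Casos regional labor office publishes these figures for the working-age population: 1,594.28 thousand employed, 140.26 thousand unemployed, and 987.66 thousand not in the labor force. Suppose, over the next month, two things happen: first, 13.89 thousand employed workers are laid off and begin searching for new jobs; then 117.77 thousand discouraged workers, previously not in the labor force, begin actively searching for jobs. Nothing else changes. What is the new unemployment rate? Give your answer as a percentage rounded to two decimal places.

Initially, labor force = 1,594.28 + 140.26 = 1,734.54 thousand, so u = 140.26/1,734.54 = 8.09%.
After the first change, employed falls and unemployed rises by 13.89; labor force unchanged → E = 1,580.39, U = 154.15, labor force = 1,734.54 thousand.
After the second change, unemployed and labor force both rise by 117.77 → E = 1,580.39, U = 271.92, labor force = 1,852.31 thousand.
New unemployment rate = 271.92 / 1,852.31 = 14.68%.

New unemployment rate ≈ 14.68%.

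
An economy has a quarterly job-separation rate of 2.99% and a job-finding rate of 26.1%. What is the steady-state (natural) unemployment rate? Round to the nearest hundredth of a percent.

At steady state the flows balance: s·E = f·U, so U/(E+U) = s/(s+f).
u* = 2.99 / (2.99 + 26.1) = 2.99 / 29.09 = 10.28%.

Steady-state unemployment rate ≈ 10.28%.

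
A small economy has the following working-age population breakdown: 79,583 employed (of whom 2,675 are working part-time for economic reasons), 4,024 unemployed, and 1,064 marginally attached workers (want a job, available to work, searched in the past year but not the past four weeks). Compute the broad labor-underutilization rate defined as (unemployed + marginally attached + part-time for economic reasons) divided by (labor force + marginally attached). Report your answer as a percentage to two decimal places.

Broad underutilization rate ≈ 9.17%.

Labor force = 79,583 + 4,024 = 83,607.
Numerator = 4,024 + 1,064 + 2,675 = 7,763.
Denominator = 83,607 + 1,064 = 84,671.
Broad rate = 7,763 / 84,671 = 9.17%.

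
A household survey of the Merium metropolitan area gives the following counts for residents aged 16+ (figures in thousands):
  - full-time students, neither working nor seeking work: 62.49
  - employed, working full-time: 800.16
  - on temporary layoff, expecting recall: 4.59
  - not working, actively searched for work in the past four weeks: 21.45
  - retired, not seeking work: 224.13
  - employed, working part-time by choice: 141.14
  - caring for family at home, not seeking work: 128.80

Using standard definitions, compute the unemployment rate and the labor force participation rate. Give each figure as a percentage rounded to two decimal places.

Employed = 800.16 + 141.14 = 941.30 thousand.
Unemployed = 4.59 + 21.45 = 26.04 thousand (jobless and actively searching, or on temporary layoff).
Labor force = 941.30 + 26.04 = 967.34 thousand.
Not in labor force = 62.49 + 224.13 + 128.80 = 415.42 thousand (those not working and not actively searching are outside the labor force).
Civilian working-age population = 967.34 + 415.42 = 1,382.76 thousand.
Unemployment rate = 26.04 / 967.34 = 2.69%.
Labor force participation rate = 967.34 / 1,382.76 = 69.96%.

Unemployment rate ≈ 2.69%; labor force participation rate ≈ 69.96%.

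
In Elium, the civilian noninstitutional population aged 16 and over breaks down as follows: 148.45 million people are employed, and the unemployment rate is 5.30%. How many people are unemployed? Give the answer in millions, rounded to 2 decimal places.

About 8.31 million are unemployed.

Let U be the number unemployed. The labor force is E + U, and U/(E+U) = 0.0530.
So U = 0.0530 × 148.45 / (1 − 0.0530) = 7.8678 / 0.9470 ≈ 8.31 million.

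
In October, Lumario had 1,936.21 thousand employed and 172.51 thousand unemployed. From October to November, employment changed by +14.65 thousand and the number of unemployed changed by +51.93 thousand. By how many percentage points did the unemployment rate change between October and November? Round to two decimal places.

The unemployment rate changed by +2.14 percentage points.

October: labor force = 1,936.21 + 172.51 = 2,108.72; u = 172.51/2,108.72 = 8.18%.
November: labor force = 1,950.86 + 224.44 = 2,175.30; u = 224.44/2,175.30 = 10.32%.
Change = 10.32% − 8.18% = +2.14 pp.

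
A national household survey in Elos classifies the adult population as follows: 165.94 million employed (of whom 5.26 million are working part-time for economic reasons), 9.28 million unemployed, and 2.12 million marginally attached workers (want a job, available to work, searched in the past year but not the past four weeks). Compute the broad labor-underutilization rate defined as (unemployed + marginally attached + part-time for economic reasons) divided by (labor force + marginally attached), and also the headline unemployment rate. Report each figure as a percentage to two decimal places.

Broad underutilization rate ≈ 9.39%; headline unemployment rate ≈ 5.30%.

Labor force = 165.94 + 9.28 = 175.22 million.
Numerator = 9.28 + 2.12 + 5.26 = 16.66 million.
Denominator = 175.22 + 2.12 = 177.34 million.
Broad rate = 16.66 / 177.34 = 9.39%.
Headline unemployment rate = 9.28 / 175.22 = 5.30%.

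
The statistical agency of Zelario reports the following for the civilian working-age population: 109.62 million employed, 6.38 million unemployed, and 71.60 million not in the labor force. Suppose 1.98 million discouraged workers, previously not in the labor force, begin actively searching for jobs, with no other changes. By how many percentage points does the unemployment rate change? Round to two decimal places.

The unemployment rate changes by +1.59 percentage points.

Initially, labor force = 109.62 + 6.38 = 116.00 million, so u = 6.38/116.00 = 5.50%.
After the change, unemployed and labor force both rise by 1.98 → E = 109.62, U = 8.36, labor force = 117.98 million.
New unemployment rate = 8.36 / 117.98 = 7.09%.
Change = 7.09% − 5.50% = +1.59 percentage points.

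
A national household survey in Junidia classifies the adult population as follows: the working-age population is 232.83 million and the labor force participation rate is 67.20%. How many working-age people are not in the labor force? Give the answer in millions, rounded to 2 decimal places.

Share not in the labor force = 1 − 0.6720 = 0.3280.
Not in labor force = 0.3280 × 232.83 ≈ 76.37 million.

About 76.37 million are not in the labor force.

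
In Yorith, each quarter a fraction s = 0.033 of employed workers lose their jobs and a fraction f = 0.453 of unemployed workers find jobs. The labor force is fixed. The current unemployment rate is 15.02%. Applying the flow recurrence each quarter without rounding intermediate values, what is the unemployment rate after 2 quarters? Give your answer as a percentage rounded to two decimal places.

With a fixed labor force, u_{t+1} = u_t + s·(1−u_t) − f·u_t = u_t·(1−s−f) + s.
Here 1−s−f = 0.514 and s = 0.033.
u_1 = 0.150200 × 0.514 + 0.033 = 0.110203.
u_2 = 0.110203 × 0.514 + 0.033 = 0.089644.

Unemployment rate after two quarters ≈ 8.96%.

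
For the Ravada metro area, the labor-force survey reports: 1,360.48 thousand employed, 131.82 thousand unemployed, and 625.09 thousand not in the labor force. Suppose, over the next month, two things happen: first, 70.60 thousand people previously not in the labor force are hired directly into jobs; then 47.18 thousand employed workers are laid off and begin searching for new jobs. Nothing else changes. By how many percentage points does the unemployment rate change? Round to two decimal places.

The unemployment rate changes by +2.62 percentage points.

Initially, labor force = 1,360.48 + 131.82 = 1,492.30 thousand, so u = 131.82/1,492.30 = 8.83%.
After the first change, employed and labor force both rise by 70.60; unemployed unchanged → E = 1,431.08, U = 131.82, labor force = 1,562.90 thousand.
After the second change, employed falls and unemployed rises by 47.18; labor force unchanged → E = 1,383.90, U = 179.00, labor force = 1,562.90 thousand.
New unemployment rate = 179.00 / 1,562.90 = 11.45%.
Change = 11.45% − 8.83% = +2.62 percentage points.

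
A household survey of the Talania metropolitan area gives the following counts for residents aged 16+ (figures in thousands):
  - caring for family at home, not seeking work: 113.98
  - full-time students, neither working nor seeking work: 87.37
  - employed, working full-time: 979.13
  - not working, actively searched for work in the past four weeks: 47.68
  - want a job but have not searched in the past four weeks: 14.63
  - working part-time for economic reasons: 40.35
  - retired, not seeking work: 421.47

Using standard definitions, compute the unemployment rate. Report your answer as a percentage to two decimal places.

Unemployment rate ≈ 4.47%.

Employed = 979.13 + 40.35 = 1,019.48 thousand (anyone who worked, including part-time for economic reasons, counts as employed).
Unemployed = 47.68 thousand.
Labor force = 1,019.48 + 47.68 = 1,067.16 thousand.
Unemployment rate = 47.68 / 1,067.16 = 4.47%.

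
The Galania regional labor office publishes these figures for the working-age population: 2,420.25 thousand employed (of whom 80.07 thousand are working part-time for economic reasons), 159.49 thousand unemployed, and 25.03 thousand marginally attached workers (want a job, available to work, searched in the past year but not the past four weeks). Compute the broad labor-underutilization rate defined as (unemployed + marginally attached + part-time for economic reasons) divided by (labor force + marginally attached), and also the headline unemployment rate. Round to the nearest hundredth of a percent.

Broad underutilization rate ≈ 10.16%; headline unemployment rate ≈ 6.18%.

Labor force = 2,420.25 + 159.49 = 2,579.74 thousand.
Numerator = 159.49 + 25.03 + 80.07 = 264.59 thousand.
Denominator = 2,579.74 + 25.03 = 2,604.77 thousand.
Broad rate = 264.59 / 2,604.77 = 10.16%.
Headline unemployment rate = 159.49 / 2,579.74 = 6.18%.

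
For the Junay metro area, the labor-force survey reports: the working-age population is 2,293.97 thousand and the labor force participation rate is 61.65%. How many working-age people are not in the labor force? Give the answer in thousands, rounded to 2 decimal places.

Share not in the labor force = 1 − 0.6165 = 0.3835.
Not in labor force = 0.3835 × 2,293.97 ≈ 879.74 thousand.

About 879.74 thousand are not in the labor force.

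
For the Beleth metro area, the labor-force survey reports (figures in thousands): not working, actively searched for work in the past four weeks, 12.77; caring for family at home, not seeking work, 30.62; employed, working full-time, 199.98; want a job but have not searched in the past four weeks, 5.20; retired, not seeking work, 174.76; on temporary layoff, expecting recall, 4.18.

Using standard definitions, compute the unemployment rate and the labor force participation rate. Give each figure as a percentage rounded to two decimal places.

Unemployment rate ≈ 7.81%; labor force participation rate ≈ 50.74%.

Employed = 199.98 thousand.
Unemployed = 12.77 + 4.18 = 16.95 thousand (jobless and actively searching, or on temporary layoff).
Labor force = 199.98 + 16.95 = 216.93 thousand.
Not in labor force = 30.62 + 5.20 + 174.76 = 210.58 thousand (those not working and not actively searching are outside the labor force — including those who want a job but have given up searching).
Civilian working-age population = 216.93 + 210.58 = 427.51 thousand.
Unemployment rate = 16.95 / 216.93 = 7.81%.
Labor force participation rate = 216.93 / 427.51 = 50.74%.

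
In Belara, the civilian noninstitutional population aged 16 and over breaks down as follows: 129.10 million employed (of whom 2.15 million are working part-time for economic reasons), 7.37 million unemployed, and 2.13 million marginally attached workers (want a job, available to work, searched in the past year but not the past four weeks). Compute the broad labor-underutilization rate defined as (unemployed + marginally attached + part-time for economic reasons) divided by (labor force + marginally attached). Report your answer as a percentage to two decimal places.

Labor force = 129.10 + 7.37 = 136.47 million.
Numerator = 7.37 + 2.13 + 2.15 = 11.65 million.
Denominator = 136.47 + 2.13 = 138.60 million.
Broad rate = 11.65 / 138.60 = 8.41%.

Broad underutilization rate ≈ 8.41%.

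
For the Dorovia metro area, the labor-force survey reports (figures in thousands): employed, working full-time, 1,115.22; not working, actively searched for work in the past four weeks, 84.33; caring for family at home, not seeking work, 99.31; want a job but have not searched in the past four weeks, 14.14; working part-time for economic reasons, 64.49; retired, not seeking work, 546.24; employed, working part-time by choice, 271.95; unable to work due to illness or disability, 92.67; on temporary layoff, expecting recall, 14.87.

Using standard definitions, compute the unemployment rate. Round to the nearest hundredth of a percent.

Employed = 1,115.22 + 64.49 + 271.95 = 1,451.66 thousand (anyone who worked, including part-time for economic reasons, counts as employed).
Unemployed = 84.33 + 14.87 = 99.20 thousand (jobless and actively searching, or on temporary layoff).
Labor force = 1,451.66 + 99.20 = 1,550.86 thousand.
Unemployment rate = 99.20 / 1,550.86 = 6.40%.

Unemployment rate ≈ 6.40%.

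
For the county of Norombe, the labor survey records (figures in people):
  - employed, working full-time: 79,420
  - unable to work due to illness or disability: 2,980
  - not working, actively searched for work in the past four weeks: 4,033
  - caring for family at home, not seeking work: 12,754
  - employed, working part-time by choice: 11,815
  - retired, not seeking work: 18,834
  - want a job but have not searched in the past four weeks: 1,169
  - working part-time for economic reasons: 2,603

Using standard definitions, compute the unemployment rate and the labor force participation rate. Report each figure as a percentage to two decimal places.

Unemployment rate ≈ 4.12%; labor force participation rate ≈ 73.25%.

Employed = 79,420 + 11,815 + 2,603 = 93,838 (anyone who worked, including part-time for economic reasons, counts as employed).
Unemployed = 4,033.
Labor force = 93,838 + 4,033 = 97,871.
Not in labor force = 2,980 + 12,754 + 18,834 + 1,169 = 35,737 (those not working and not actively searching are outside the labor force — including those who want a job but have given up searching).
Civilian working-age population = 97,871 + 35,737 = 133,608.
Unemployment rate = 4,033 / 97,871 = 4.12%.
Labor force participation rate = 97,871 / 133,608 = 73.25%.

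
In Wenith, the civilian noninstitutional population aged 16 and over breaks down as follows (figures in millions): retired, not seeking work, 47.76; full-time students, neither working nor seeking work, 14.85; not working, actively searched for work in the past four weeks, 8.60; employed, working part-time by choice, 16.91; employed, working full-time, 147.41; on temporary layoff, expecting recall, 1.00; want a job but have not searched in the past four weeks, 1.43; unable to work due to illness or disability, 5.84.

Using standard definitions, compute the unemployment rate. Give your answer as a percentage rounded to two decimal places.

Unemployment rate ≈ 5.52%.

Employed = 16.91 + 147.41 = 164.32 million.
Unemployed = 8.60 + 1.00 = 9.60 million (jobless and actively searching, or on temporary layoff).
Labor force = 164.32 + 9.60 = 173.92 million.
Unemployment rate = 9.60 / 173.92 = 5.52%.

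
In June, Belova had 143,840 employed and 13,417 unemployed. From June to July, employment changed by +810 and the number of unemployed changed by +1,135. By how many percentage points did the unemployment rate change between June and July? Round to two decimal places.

The unemployment rate changed by +0.61 percentage points.

June: labor force = 143,840 + 13,417 = 157,257; u = 13,417/157,257 = 8.53%.
July: labor force = 144,650 + 14,552 = 159,202; u = 14,552/159,202 = 9.14%.
Change = 9.14% − 8.53% = +0.61 pp.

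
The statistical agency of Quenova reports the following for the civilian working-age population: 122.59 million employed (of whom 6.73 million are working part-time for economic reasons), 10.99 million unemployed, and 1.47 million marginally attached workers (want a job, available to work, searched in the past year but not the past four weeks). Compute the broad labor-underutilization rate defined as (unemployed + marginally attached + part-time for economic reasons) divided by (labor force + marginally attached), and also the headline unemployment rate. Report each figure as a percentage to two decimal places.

Broad underutilization rate ≈ 14.21%; headline unemployment rate ≈ 8.23%.

Labor force = 122.59 + 10.99 = 133.58 million.
Numerator = 10.99 + 1.47 + 6.73 = 19.19 million.
Denominator = 133.58 + 1.47 = 135.05 million.
Broad rate = 19.19 / 135.05 = 14.21%.
Headline unemployment rate = 10.99 / 133.58 = 8.23%.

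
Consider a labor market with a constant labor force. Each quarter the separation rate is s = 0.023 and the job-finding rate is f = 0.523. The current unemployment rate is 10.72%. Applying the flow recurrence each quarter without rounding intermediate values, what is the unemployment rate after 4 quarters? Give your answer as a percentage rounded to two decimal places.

With a fixed labor force, u_{t+1} = u_t + s·(1−u_t) − f·u_t = u_t·(1−s−f) + s.
Here 1−s−f = 0.454 and s = 0.023.
u_1 = 0.107200 × 0.454 + 0.023 = 0.071669.
u_2 = 0.071669 × 0.454 + 0.023 = 0.055538.
u_3 = 0.055538 × 0.454 + 0.023 = 0.048214.
u_4 = 0.048214 × 0.454 + 0.023 = 0.044889.

Unemployment rate after four quarters ≈ 4.49%.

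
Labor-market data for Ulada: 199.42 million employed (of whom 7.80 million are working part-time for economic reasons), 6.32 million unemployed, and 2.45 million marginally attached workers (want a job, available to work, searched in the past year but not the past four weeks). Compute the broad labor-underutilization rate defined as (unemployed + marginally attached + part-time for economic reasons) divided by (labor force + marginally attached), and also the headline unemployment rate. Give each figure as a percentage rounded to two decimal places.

Broad underutilization rate ≈ 7.96%; headline unemployment rate ≈ 3.07%.

Labor force = 199.42 + 6.32 = 205.74 million.
Numerator = 6.32 + 2.45 + 7.80 = 16.57 million.
Denominator = 205.74 + 2.45 = 208.19 million.
Broad rate = 16.57 / 208.19 = 7.96%.
Headline unemployment rate = 6.32 / 205.74 = 3.07%.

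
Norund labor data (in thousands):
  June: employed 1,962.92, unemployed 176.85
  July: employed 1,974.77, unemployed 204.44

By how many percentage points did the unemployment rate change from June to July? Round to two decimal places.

June: labor force = 1,962.92 + 176.85 = 2,139.77; u = 176.85/2,139.77 = 8.26%.
July: labor force = 1,974.77 + 204.44 = 2,179.21; u = 204.44/2,179.21 = 9.38%.
Change = 9.38% − 8.26% = +1.12 pp.

The unemployment rate changed by +1.12 percentage points.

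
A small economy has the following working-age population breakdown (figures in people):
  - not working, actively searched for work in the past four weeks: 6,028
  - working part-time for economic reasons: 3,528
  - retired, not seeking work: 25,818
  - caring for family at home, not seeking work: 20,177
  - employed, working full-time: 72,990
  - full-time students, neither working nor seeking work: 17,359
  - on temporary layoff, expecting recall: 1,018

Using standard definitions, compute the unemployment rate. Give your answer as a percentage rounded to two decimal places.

Employed = 3,528 + 72,990 = 76,518 (anyone who worked, including part-time for economic reasons, counts as employed).
Unemployed = 6,028 + 1,018 = 7,046 (jobless and actively searching, or on temporary layoff).
Labor force = 76,518 + 7,046 = 83,564.
Unemployment rate = 7,046 / 83,564 = 8.43%.

Unemployment rate ≈ 8.43%.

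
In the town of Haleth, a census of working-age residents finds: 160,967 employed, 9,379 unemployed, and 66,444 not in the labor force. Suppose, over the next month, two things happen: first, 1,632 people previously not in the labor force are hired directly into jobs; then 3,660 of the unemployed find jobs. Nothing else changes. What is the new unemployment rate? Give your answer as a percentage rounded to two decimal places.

New unemployment rate ≈ 3.33%.

Initially, labor force = 160,967 + 9,379 = 170,346, so u = 9,379/170,346 = 5.51%.
After the first change, employed and labor force both rise by 1,632; unemployed unchanged → E = 162,599, U = 9,379, labor force = 171,978.
After the second change, unemployed falls and employed rises by 3,660; labor force unchanged → E = 166,259, U = 5,719, labor force = 171,978.
New unemployment rate = 5,719 / 171,978 = 3.33%.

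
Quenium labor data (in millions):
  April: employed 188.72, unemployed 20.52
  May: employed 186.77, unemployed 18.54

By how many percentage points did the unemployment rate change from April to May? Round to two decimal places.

The unemployment rate changed by −0.78 percentage points.

April: labor force = 188.72 + 20.52 = 209.24; u = 20.52/209.24 = 9.81%.
May: labor force = 186.77 + 18.54 = 205.31; u = 18.54/205.31 = 9.03%.
Change = 9.03% − 9.81% = −0.78 pp.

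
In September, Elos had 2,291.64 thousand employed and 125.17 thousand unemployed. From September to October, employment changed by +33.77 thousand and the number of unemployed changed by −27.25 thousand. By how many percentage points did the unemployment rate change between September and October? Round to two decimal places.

The unemployment rate changed by −1.14 percentage points.

September: labor force = 2,291.64 + 125.17 = 2,416.81; u = 125.17/2,416.81 = 5.18%.
October: labor force = 2,325.41 + 97.92 = 2,423.33; u = 97.92/2,423.33 = 4.04%.
Change = 4.04% − 5.18% = −1.14 pp.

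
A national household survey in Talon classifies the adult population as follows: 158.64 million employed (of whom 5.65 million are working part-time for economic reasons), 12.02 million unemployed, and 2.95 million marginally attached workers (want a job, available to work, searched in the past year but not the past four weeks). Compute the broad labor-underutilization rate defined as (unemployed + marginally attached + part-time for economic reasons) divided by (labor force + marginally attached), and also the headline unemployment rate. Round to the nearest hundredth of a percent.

Broad underutilization rate ≈ 11.88%; headline unemployment rate ≈ 7.04%.

Labor force = 158.64 + 12.02 = 170.66 million.
Numerator = 12.02 + 2.95 + 5.65 = 20.62 million.
Denominator = 170.66 + 2.95 = 173.61 million.
Broad rate = 20.62 / 173.61 = 11.88%.
Headline unemployment rate = 12.02 / 170.66 = 7.04%.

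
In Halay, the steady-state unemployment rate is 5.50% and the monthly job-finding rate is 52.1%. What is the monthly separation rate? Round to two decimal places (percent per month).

Separation rate ≈ 3.03% per month.

From u* = s/(s+f): s = u·f/(1−u).
s = 0.0550 × 52.1 / (1 − 0.0550) = 2.8655 / 0.9450 ≈ 3.03% per month.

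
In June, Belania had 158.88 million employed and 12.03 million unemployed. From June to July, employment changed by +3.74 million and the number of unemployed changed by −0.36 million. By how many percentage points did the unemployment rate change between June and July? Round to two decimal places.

The unemployment rate changed by −0.34 percentage points.

June: labor force = 158.88 + 12.03 = 170.91; u = 12.03/170.91 = 7.04%.
July: labor force = 162.62 + 11.67 = 174.29; u = 11.67/174.29 = 6.70%.
Change = 6.70% − 7.04% = −0.34 pp.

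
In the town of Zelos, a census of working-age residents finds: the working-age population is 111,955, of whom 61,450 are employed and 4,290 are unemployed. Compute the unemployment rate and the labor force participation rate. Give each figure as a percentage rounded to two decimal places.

Labor force = employed + unemployed = 61,450 + 4,290 = 65,740.
Unemployment rate = 4,290 / 65,740 = 6.53%.
Labor force participation rate = 65,740 / 111,955 = 58.72%.

Unemployment rate ≈ 6.53%; labor force participation rate ≈ 58.72%.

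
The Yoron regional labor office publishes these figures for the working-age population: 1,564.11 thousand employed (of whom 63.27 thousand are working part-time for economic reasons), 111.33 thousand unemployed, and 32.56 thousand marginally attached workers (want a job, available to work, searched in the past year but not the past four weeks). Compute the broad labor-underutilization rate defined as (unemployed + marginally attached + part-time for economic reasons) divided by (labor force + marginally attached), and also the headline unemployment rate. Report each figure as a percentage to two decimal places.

Broad underutilization rate ≈ 12.13%; headline unemployment rate ≈ 6.64%.

Labor force = 1,564.11 + 111.33 = 1,675.44 thousand.
Numerator = 111.33 + 32.56 + 63.27 = 207.16 thousand.
Denominator = 1,675.44 + 32.56 = 1,708.00 thousand.
Broad rate = 207.16 / 1,708.00 = 12.13%.
Headline unemployment rate = 111.33 / 1,675.44 = 6.64%.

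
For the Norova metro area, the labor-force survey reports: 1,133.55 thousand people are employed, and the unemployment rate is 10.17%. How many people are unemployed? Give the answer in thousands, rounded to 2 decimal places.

Let U be the number unemployed. The labor force is E + U, and U/(E+U) = 0.1017.
So U = 0.1017 × 1,133.55 / (1 − 0.1017) = 115.2820 / 0.8983 ≈ 128.33 thousand.

About 128.33 thousand are unemployed.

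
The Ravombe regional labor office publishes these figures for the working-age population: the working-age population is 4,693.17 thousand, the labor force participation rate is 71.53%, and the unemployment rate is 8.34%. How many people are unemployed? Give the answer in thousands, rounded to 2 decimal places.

About 279.98 thousand are unemployed.

Labor force = 0.7153 × 4,693.17 = 3,357.02 thousand.
Unemployed = 0.0834 × 3,357.02 ≈ 279.98 thousand.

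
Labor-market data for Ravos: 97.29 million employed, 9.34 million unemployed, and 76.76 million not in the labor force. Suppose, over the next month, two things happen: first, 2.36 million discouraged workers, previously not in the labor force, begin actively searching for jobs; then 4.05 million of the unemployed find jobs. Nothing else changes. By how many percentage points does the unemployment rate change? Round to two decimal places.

The unemployment rate changes by −1.74 percentage points.

Initially, labor force = 97.29 + 9.34 = 106.63 million, so u = 9.34/106.63 = 8.76%.
After the first change, unemployed and labor force both rise by 2.36 → E = 97.29, U = 11.70, labor force = 108.99 million.
After the second change, unemployed falls and employed rises by 4.05; labor force unchanged → E = 101.34, U = 7.65, labor force = 108.99 million.
New unemployment rate = 7.65 / 108.99 = 7.02%.
Change = 7.02% − 8.76% = −1.74 percentage points.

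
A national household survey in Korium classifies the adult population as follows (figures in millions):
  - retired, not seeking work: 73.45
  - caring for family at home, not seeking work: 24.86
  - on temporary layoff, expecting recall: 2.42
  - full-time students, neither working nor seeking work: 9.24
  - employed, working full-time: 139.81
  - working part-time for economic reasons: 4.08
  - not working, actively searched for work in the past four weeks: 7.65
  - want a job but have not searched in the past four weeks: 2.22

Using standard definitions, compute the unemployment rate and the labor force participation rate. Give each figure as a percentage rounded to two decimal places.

Unemployment rate ≈ 6.54%; labor force participation rate ≈ 58.38%.

Employed = 139.81 + 4.08 = 143.89 million (anyone who worked, including part-time for economic reasons, counts as employed).
Unemployed = 2.42 + 7.65 = 10.07 million (jobless and actively searching, or on temporary layoff).
Labor force = 143.89 + 10.07 = 153.96 million.
Not in labor force = 73.45 + 24.86 + 9.24 + 2.22 = 109.77 million (those not working and not actively searching are outside the labor force — including those who want a job but have given up searching).
Civilian working-age population = 153.96 + 109.77 = 263.73 million.
Unemployment rate = 10.07 / 153.96 = 6.54%.
Labor force participation rate = 153.96 / 263.73 = 58.38%.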